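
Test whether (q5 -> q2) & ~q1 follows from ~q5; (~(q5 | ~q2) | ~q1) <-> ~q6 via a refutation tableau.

Initial set: {~q5; ((~(q5 | ~q2) | ~q1) <-> ~q6); ~((q5 -> q2) & ~q1)}.
((~(q5 | ~q2) | ~q1) <-> ~q6): β-rule — branch into (~(q5 | ~q2) | ~q1), ~q6  //  ~(~(q5 | ~q2) | ~q1), ~~q6.
  branch 1 (add (~(q5 | ~q2) | ~q1), ~q6):
    ~((q5 -> q2) & ~q1): β-rule — branch into ~(q5 -> q2)  //  ~~q1.
      branch 1.1 (add ~(q5 -> q2)):
        ~(q5 -> q2): α-rule — add q5, ~q2.
        × closes — contains both q5 and ~q5.
      branch 1.2 (add ~~q1):
        (~(q5 | ~q2) | ~q1): β-rule — branch into ~(q5 | ~q2)  //  ~q1.
          branch 1.2.1 (add ~(q5 | ~q2)):
            ~(q5 | ~q2): α-rule — add ~q5, ~~q2.
            ○ open, literals {q1=1, q2=1, q5=0, q6=0}.
          branch 1.2.2 (add ~q1):
            × closes — contains both q1 and ~q1.
  branch 2 (add ~(~(q5 | ~q2) | ~q1), ~~q6):
    ~(~(q5 | ~q2) | ~q1): α-rule — add ~~(q5 | ~q2), ~~q1.
    ~((q5 -> q2) & ~q1): β-rule — branch into ~(q5 -> q2)  //  ~~q1.
      branch 2.1 (add ~(q5 -> q2)):
        ~(q5 -> q2): α-rule — add q5, ~q2.
        × closes — contains both q5 and ~q5.
      branch 2.2 (add ~~q1):
        ~~(q5 | ~q2): β-rule — branch into q5  //  ~q2.
          branch 2.2.1 (add q5):
            × closes — contains both q5 and ~q5.
          branch 2.2.2 (add ~q2):
            ○ open, literals {q1=1, q2=0, q5=0, q6=1}.
4 branches closed, 2 open.
An open branch gives a countermodel: q1=1, q2=1, q5=0, q6=0 (unmentioned atoms arbitrary); the premises hold there but the conclusion fails.

No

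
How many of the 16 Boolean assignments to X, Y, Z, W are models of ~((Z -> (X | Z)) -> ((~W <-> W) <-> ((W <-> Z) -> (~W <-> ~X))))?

Initial set: {~((Z -> (X | Z)) -> ((~W <-> W) <-> ((W <-> Z) -> (~W <-> ~X))))}.
~((Z -> (X | Z)) -> ((~W <-> W) <-> ((W <-> Z) -> (~W <-> ~X)))): α-rule — add (Z -> (X | Z)), ~((~W <-> W) <-> ((W <-> Z) -> (~W <-> ~X))).
(Z -> (X | Z)): β-rule — branch into ~Z  //  (X | Z).
  branch 1 (add ~Z):
    ~((~W <-> W) <-> ((W <-> Z) -> (~W <-> ~X))): β-rule — branch into (~W <-> W), ~((W <-> Z) -> (~W <-> ~X))  //  ~(~W <-> W), ((W <-> Z) -> (~W <-> ~X)).
      branch 1.1 (add (~W <-> W), ~((W <-> Z) -> (~W <-> ~X))):
        ~((W <-> Z) -> (~W <-> ~X)): α-rule — add (W <-> Z), ~(~W <-> ~X).
        (~W <-> W): β-rule — branch into ~W, W  //  ~~W, ~W.
          branch 1.1.1 (add ~W, W):
            × closes — contains both W and ~W.
          branch 1.1.2 (add ~~W, ~W):
            × closes — contains both W and ~W.
      branch 1.2 (add ~(~W <-> W), ((W <-> Z) -> (~W <-> ~X))):
        ~(~W <-> W): β-rule — branch into ~W, ~W  //  ~~W, W.
          branch 1.2.1 (add ~W, ~W):
            ((W <-> Z) -> (~W <-> ~X)): β-rule — branch into ~(W <-> Z)  //  (~W <-> ~X).
              branch 1.2.1.1 (add ~(W <-> Z)):
                ~(W <-> Z): β-rule — branch into W, ~Z  //  ~W, Z.
                  branch 1.2.1.1.1 (add W, ~Z):
                    × closes — contains both W and ~W.
                  branch 1.2.1.1.2 (add ~W, Z):
                    × closes — contains both Z and ~Z.
              branch 1.2.1.2 (add (~W <-> ~X)):
                (~W <-> ~X): β-rule — branch into ~W, ~X  //  ~~W, ~~X.
                  branch 1.2.1.2.1 (add ~W, ~X):
                    ○ open, literals {W=false, X=false, Z=false}.
                  branch 1.2.1.2.2 (add ~~W, ~~X):
                    × closes — contains both W and ~W.
          branch 1.2.2 (add ~~W, W):
            ((W <-> Z) -> (~W <-> ~X)): β-rule — branch into ~(W <-> Z)  //  (~W <-> ~X).
              branch 1.2.2.1 (add ~(W <-> Z)):
                ~(W <-> Z): β-rule — branch into W, ~Z  //  ~W, Z.
                  branch 1.2.2.1.1 (add W, ~Z):
                    ○ open, literals {W=true, Z=false}.
                  branch 1.2.2.1.2 (add ~W, Z):
                    × closes — contains both W and ~W.
              branch 1.2.2.2 (add (~W <-> ~X)):
                (~W <-> ~X): β-rule — branch into ~W, ~X  //  ~~W, ~~X.
                  branch 1.2.2.2.1 (add ~W, ~X):
                    × closes — contains both W and ~W.
                  branch 1.2.2.2.2 (add ~~W, ~~X):
                    ○ open, literals {W=true, X=true, Z=false}.
  branch 2 (add (X | Z)):
    ~((~W <-> W) <-> ((W <-> Z) -> (~W <-> ~X))): β-rule — branch into (~W <-> W), ~((W <-> Z) -> (~W <-> ~X))  //  ~(~W <-> W), ((W <-> Z) -> (~W <-> ~X)).
      branch 2.1 (add (~W <-> W), ~((W <-> Z) -> (~W <-> ~X))):
        ~((W <-> Z) -> (~W <-> ~X)): α-rule — add (W <-> Z), ~(~W <-> ~X).
        (X | Z): β-rule — branch into X  //  Z.
          branch 2.1.1 (add X):
            (~W <-> W): β-rule — branch into ~W, W  //  ~~W, ~W.
              branch 2.1.1.1 (add ~W, W):
                × closes — contains both W and ~W.
              branch 2.1.1.2 (add ~~W, ~W):
                × closes — contains both W and ~W.
          branch 2.1.2 (add Z):
            (~W <-> W): β-rule — branch into ~W, W  //  ~~W, ~W.
              branch 2.1.2.1 (add ~W, W):
                × closes — contains both W and ~W.
              branch 2.1.2.2 (add ~~W, ~W):
                × closes — contains both W and ~W.
      branch 2.2 (add ~(~W <-> W), ((W <-> Z) -> (~W <-> ~X))):
        (X | Z): β-rule — branch into X  //  Z.
          branch 2.2.1 (add X):
            ~(~W <-> W): β-rule — branch into ~W, ~W  //  ~~W, W.
              branch 2.2.1.1 (add ~W, ~W):
                ((W <-> Z) -> (~W <-> ~X)): β-rule — branch into ~(W <-> Z)  //  (~W <-> ~X).
                  branch 2.2.1.1.1 (add ~(W <-> Z)):
                    ~(W <-> Z): β-rule — branch into W, ~Z  //  ~W, Z.
                      branch 2.2.1.1.1.1 (add W, ~Z):
                        × closes — contains both W and ~W.
                      branch 2.2.1.1.1.2 (add ~W, Z):
                        ○ open, literals {W=false, X=true, Z=true}.
                  branch 2.2.1.1.2 (add (~W <-> ~X)):
                    (~W <-> ~X): β-rule — branch into ~W, ~X  //  ~~W, ~~X.
                      branch 2.2.1.1.2.1 (add ~W, ~X):
                        × closes — contains both X and ~X.
                      branch 2.2.1.1.2.2 (add ~~W, ~~X):
                        × closes — contains both W and ~W.
              branch 2.2.1.2 (add ~~W, W):
                ((W <-> Z) -> (~W <-> ~X)): β-rule — branch into ~(W <-> Z)  //  (~W <-> ~X).
                  branch 2.2.1.2.1 (add ~(W <-> Z)):
                    ~(W <-> Z): β-rule — branch into W, ~Z  //  ~W, Z.
                      branch 2.2.1.2.1.1 (add W, ~Z):
                        ○ open, literals {W=true, X=true, Z=false}.
                      branch 2.2.1.2.1.2 (add ~W, Z):
                        × closes — contains both W and ~W.
                  branch 2.2.1.2.2 (add (~W <-> ~X)):
                    (~W <-> ~X): β-rule — branch into ~W, ~X  //  ~~W, ~~X.
                      branch 2.2.1.2.2.1 (add ~W, ~X):
                        × closes — contains both W and ~W.
                      branch 2.2.1.2.2.2 (add ~~W, ~~X):
                        ○ open, literals {W=true, X=true}.
          branch 2.2.2 (add Z):
            ~(~W <-> W): β-rule — branch into ~W, ~W  //  ~~W, W.
              branch 2.2.2.1 (add ~W, ~W):
                ((W <-> Z) -> (~W <-> ~X)): β-rule — branch into ~(W <-> Z)  //  (~W <-> ~X).
                  branch 2.2.2.1.1 (add ~(W <-> Z)):
                    ~(W <-> Z): β-rule — branch into W, ~Z  //  ~W, Z.
                      branch 2.2.2.1.1.1 (add W, ~Z):
                        × closes — contains both W and ~W.
                      branch 2.2.2.1.1.2 (add ~W, Z):
                        ○ open, literals {W=false, Z=true}.
                  branch 2.2.2.1.2 (add (~W <-> ~X)):
                    (~W <-> ~X): β-rule — branch into ~W, ~X  //  ~~W, ~~X.
                      branch 2.2.2.1.2.1 (add ~W, ~X):
                        ○ open, literals {W=false, X=false, Z=true}.
                      branch 2.2.2.1.2.2 (add ~~W, ~~X):
                        × closes — contains both W and ~W.
              branch 2.2.2.2 (add ~~W, W):
                ((W <-> Z) -> (~W <-> ~X)): β-rule — branch into ~(W <-> Z)  //  (~W <-> ~X).
                  branch 2.2.2.2.1 (add ~(W <-> Z)):
                    ~(W <-> Z): β-rule — branch into W, ~Z  //  ~W, Z.
                      branch 2.2.2.2.1.1 (add W, ~Z):
                        × closes — contains both Z and ~Z.
                      branch 2.2.2.2.1.2 (add ~W, Z):
                        × closes — contains both W and ~W.
                  branch 2.2.2.2.2 (add (~W <-> ~X)):
                    (~W <-> ~X): β-rule — branch into ~W, ~X  //  ~~W, ~~X.
                      branch 2.2.2.2.2.1 (add ~W, ~X):
                        × closes — contains both W and ~W.
                      branch 2.2.2.2.2.2 (add ~~W, ~~X):
                        ○ open, literals {W=true, X=true, Z=true}.
21 branches closed, 9 open.
Each open branch fixes some atoms; the unmentioned ones are free. Counting distinct full assignments: branch {W=false, X=false, Z=false} (Y) contributes 2 new; branch {W=true, Z=false} (X, Y) contributes 4 new; branch {W=true, X=true, Z=false} (Y) contributes 0 new; branch {W=false, X=true, Z=true} (Y) contributes 2 new; branch {W=true, X=true, Z=false} (Y) contributes 0 new; branch {W=true, X=true} (Y, Z) contributes 2 new; branch {W=false, Z=true} (X, Y) contributes 2 new; branch {W=false, X=false, Z=true} (Y) contributes 0 new; branch {W=true, X=true, Z=true} (Y) contributes 0 new. Total: 12.

12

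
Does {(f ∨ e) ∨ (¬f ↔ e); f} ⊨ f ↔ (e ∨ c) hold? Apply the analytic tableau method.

No

Initial set: {((f ∨ e) ∨ (¬f ↔ e)); f; ¬(f ↔ (e ∨ c))}.
((f ∨ e) ∨ (¬f ↔ e)): β-rule — branch into (f ∨ e)  //  (¬f ↔ e).
  branch 1 (add (f ∨ e)):
    ¬(f ↔ (e ∨ c)): β-rule — branch into f, ¬(e ∨ c)  //  ¬f, (e ∨ c).
      branch 1.1 (add f, ¬(e ∨ c)):
        ¬(e ∨ c): α-rule — add ¬e, ¬c.
        (f ∨ e): β-rule — branch into f  //  e.
          branch 1.1.1 (add f):
            ○ open, literals {c=0, e=0, f=1}.
          branch 1.1.2 (add e):
            × closes — contains both e and ¬e.
      branch 1.2 (add ¬f, (e ∨ c)):
        × closes — contains both f and ¬f.
  branch 2 (add (¬f ↔ e)):
    ¬(f ↔ (e ∨ c)): β-rule — branch into f, ¬(e ∨ c)  //  ¬f, (e ∨ c).
      branch 2.1 (add f, ¬(e ∨ c)):
        ¬(e ∨ c): α-rule — add ¬e, ¬c.
        (¬f ↔ e): β-rule — branch into ¬f, e  //  ¬¬f, ¬e.
          branch 2.1.1 (add ¬f, e):
            × closes — contains both f and ¬f.
          branch 2.1.2 (add ¬¬f, ¬e):
            ○ open, literals {c=0, e=0, f=1}.
      branch 2.2 (add ¬f, (e ∨ c)):
        × closes — contains both f and ¬f.
4 branches closed, 2 open.
An open branch gives a countermodel: c=0, e=0, f=1 (unmentioned atoms arbitrary); the premises hold there but the conclusion fails.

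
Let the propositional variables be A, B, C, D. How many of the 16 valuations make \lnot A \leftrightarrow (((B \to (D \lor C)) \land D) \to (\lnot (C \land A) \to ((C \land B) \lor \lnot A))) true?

Initial set: {T (\lnot A \leftrightarrow (((B \to (D \lor C)) \land D) \to (\lnot (C \land A) \to ((C \land B) \lor \lnot A))))}.
T (\lnot A \leftrightarrow (((B \to (D \lor C)) \land D) \to (\lnot (C \land A) \to ((C \land B) \lor \lnot A)))): β-rule — branch into T \lnot A, T (((B \to (D \lor C)) \land D) \to (\lnot (C \land A) \to ((C \land B) \lor \lnot A)))  //  F \lnot A, F (((B \to (D \lor C)) \land D) \to (\lnot (C \land A) \to ((C \land B) \lor \lnot A))).
  branch 1 (add T \lnot A, T (((B \to (D \lor C)) \land D) \to (\lnot (C \land A) \to ((C \land B) \lor \lnot A)))):
    T (((B \to (D \lor C)) \land D) \to (\lnot (C \land A) \to ((C \land B) \lor \lnot A))): β-rule — branch into F ((B \to (D \lor C)) \land D)  //  T (\lnot (C \land A) \to ((C \land B) \lor \lnot A)).
      branch 1.1 (add F ((B \to (D \lor C)) \land D)):
        F ((B \to (D \lor C)) \land D): β-rule — branch into F (B \to (D \lor C))  //  F D.
          branch 1.1.1 (add F (B \to (D \lor C))):
            F (B \to (D \lor C)): α-rule — add T B, F (D \lor C).
            F (D \lor C): α-rule — add F D, F C.
            ○ open, literals {A=F, B=T, C=F, D=F}.
          branch 1.1.2 (add F D):
            ○ open, literals {A=F, D=F}.
      branch 1.2 (add T (\lnot (C \land A) \to ((C \land B) \lor \lnot A))):
        T (\lnot (C \land A) \to ((C \land B) \lor \lnot A)): β-rule — branch into F \lnot (C \land A)  //  T ((C \land B) \lor \lnot A).
          branch 1.2.1 (add F \lnot (C \land A)):
            F \lnot (C \land A): α-rule — add T C, T A.
            × closes — contains both A and \lnot A.
          branch 1.2.2 (add T ((C \land B) \lor \lnot A)):
            T ((C \land B) \lor \lnot A): β-rule — branch into T (C \land B)  //  T \lnot A.
              branch 1.2.2.1 (add T (C \land B)):
                T (C \land B): α-rule — add T C, T B.
                ○ open, literals {A=F, B=T, C=T}.
              branch 1.2.2.2 (add T \lnot A):
                ○ open, literals {A=F}.
  branch 2 (add F \lnot A, F (((B \to (D \lor C)) \land D) \to (\lnot (C \land A) \to ((C \land B) \lor \lnot A)))):
    F (((B \to (D \lor C)) \land D) \to (\lnot (C \land A) \to ((C \land B) \lor \lnot A))): α-rule — add T ((B \to (D \lor C)) \land D), F (\lnot (C \land A) \to ((C \land B) \lor \lnot A)).
    T ((B \to (D \lor C)) \land D): α-rule — add T (B \to (D \lor C)), T D.
    F (\lnot (C \land A) \to ((C \land B) \lor \lnot A)): α-rule — add T \lnot (C \land A), F ((C \land B) \lor \lnot A).
    F ((C \land B) \lor \lnot A): α-rule — add F (C \land B), F \lnot A.
    T (B \to (D \lor C)): β-rule — branch into F B  //  T (D \lor C).
      branch 2.1 (add F B):
        T \lnot (C \land A): β-rule — branch into F C  //  F A.
          branch 2.1.1 (add F C):
            F (C \land B): β-rule — branch into F C  //  F B.
              branch 2.1.1.1 (add F C):
                ○ open, literals {A=T, B=F, C=F, D=T}.
              branch 2.1.1.2 (add F B):
                ○ open, literals {A=T, B=F, C=F, D=T}.
          branch 2.1.2 (add F A):
            × closes — contains both A and \lnot A.
      branch 2.2 (add T (D \lor C)):
        T \lnot (C \land A): β-rule — branch into F C  //  F A.
          branch 2.2.1 (add F C):
            F (C \land B): β-rule — branch into F C  //  F B.
              branch 2.2.1.1 (add F C):
                T (D \lor C): β-rule — branch into T D  //  T C.
                  branch 2.2.1.1.1 (add T D):
                    ○ open, literals {A=T, C=F, D=T}.
                  branch 2.2.1.1.2 (add T C):
                    × closes — contains both C and \lnot C.
              branch 2.2.1.2 (add F B):
                T (D \lor C): β-rule — branch into T D  //  T C.
                  branch 2.2.1.2.1 (add T D):
                    ○ open, literals {A=T, B=F, C=F, D=T}.
                  branch 2.2.1.2.2 (add T C):
                    × closes — contains both C and \lnot C.
          branch 2.2.2 (add F A):
            × closes — contains both A and \lnot A.
5 branches closed, 8 open.
Each open branch fixes some atoms; the unmentioned ones are free. Counting distinct full assignments: branch {A=F, B=T, C=F, D=F} (none free) contributes 1 new; branch {A=F, D=F} (B, C) contributes 3 new; branch {A=F, B=T, C=T} (D) contributes 1 new; branch {A=F} (B, C, D) contributes 3 new; branch {A=T, B=F, C=F, D=T} (none free) contributes 1 new; branch {A=T, B=F, C=F, D=T} (none free) contributes 0 new; branch {A=T, C=F, D=T} (B) contributes 1 new; branch {A=T, B=F, C=F, D=T} (none free) contributes 0 new. Total: 10.

10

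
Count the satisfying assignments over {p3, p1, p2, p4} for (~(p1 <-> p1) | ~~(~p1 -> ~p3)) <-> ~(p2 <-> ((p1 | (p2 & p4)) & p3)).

9

Initial set: {((~(p1 <-> p1) | ~~(~p1 -> ~p3)) <-> ~(p2 <-> ((p1 | (p2 & p4)) & p3)))}.
((~(p1 <-> p1) | ~~(~p1 -> ~p3)) <-> ~(p2 <-> ((p1 | (p2 & p4)) & p3))): β-rule — branch into (~(p1 <-> p1) | ~~(~p1 -> ~p3)), ~(p2 <-> ((p1 | (p2 & p4)) & p3))  //  ~(~(p1 <-> p1) | ~~(~p1 -> ~p3)), ~~(p2 <-> ((p1 | (p2 & p4)) & p3)).
  branch 1 (add (~(p1 <-> p1) | ~~(~p1 -> ~p3)), ~(p2 <-> ((p1 | (p2 & p4)) & p3))):
    (~(p1 <-> p1) | ~~(~p1 -> ~p3)): β-rule — branch into ~(p1 <-> p1)  //  ~~(~p1 -> ~p3).
      branch 1.1 (add ~(p1 <-> p1)):
        ~(p2 <-> ((p1 | (p2 & p4)) & p3)): β-rule — branch into p2, ~((p1 | (p2 & p4)) & p3)  //  ~p2, ((p1 | (p2 & p4)) & p3).
          branch 1.1.1 (add p2, ~((p1 | (p2 & p4)) & p3)):
            ~(p1 <-> p1): β-rule — branch into p1, ~p1  //  ~p1, p1.
              branch 1.1.1.1 (add p1, ~p1):
                × closes — contains both p1 and ~p1.
              branch 1.1.1.2 (add ~p1, p1):
                × closes — contains both p1 and ~p1.
          branch 1.1.2 (add ~p2, ((p1 | (p2 & p4)) & p3)):
            ((p1 | (p2 & p4)) & p3): α-rule — add (p1 | (p2 & p4)), p3.
            ~(p1 <-> p1): β-rule — branch into p1, ~p1  //  ~p1, p1.
              branch 1.1.2.1 (add p1, ~p1):
                × closes — contains both p1 and ~p1.
              branch 1.1.2.2 (add ~p1, p1):
                × closes — contains both p1 and ~p1.
      branch 1.2 (add ~~(~p1 -> ~p3)):
        ~~(~p1 -> ~p3): drop double negation, giving (~p1 -> ~p3).
        ~(p2 <-> ((p1 | (p2 & p4)) & p3)): β-rule — branch into p2, ~((p1 | (p2 & p4)) & p3)  //  ~p2, ((p1 | (p2 & p4)) & p3).
          branch 1.2.1 (add p2, ~((p1 | (p2 & p4)) & p3)):
            (~p1 -> ~p3): β-rule — branch into ~~p1  //  ~p3.
              branch 1.2.1.1 (add ~~p1):
                ~((p1 | (p2 & p4)) & p3): β-rule — branch into ~(p1 | (p2 & p4))  //  ~p3.
                  branch 1.2.1.1.1 (add ~(p1 | (p2 & p4))):
                    ~(p1 | (p2 & p4)): α-rule — add ~p1, ~(p2 & p4).
                    × closes — contains both p1 and ~p1.
                  branch 1.2.1.1.2 (add ~p3):
                    ○ open, literals {p1=T, p2=T, p3=F}.
              branch 1.2.1.2 (add ~p3):
                ~((p1 | (p2 & p4)) & p3): β-rule — branch into ~(p1 | (p2 & p4))  //  ~p3.
                  branch 1.2.1.2.1 (add ~(p1 | (p2 & p4))):
                    ~(p1 | (p2 & p4)): α-rule — add ~p1, ~(p2 & p4).
                    ~(p2 & p4): β-rule — branch into ~p2  //  ~p4.
                      branch 1.2.1.2.1.1 (add ~p2):
                        × closes — contains both p2 and ~p2.
                      branch 1.2.1.2.1.2 (add ~p4):
                        ○ open, literals {p1=F, p2=T, p3=F, p4=F}.
                  branch 1.2.1.2.2 (add ~p3):
                    ○ open, literals {p2=T, p3=F}.
          branch 1.2.2 (add ~p2, ((p1 | (p2 & p4)) & p3)):
            ((p1 | (p2 & p4)) & p3): α-rule — add (p1 | (p2 & p4)), p3.
            (~p1 -> ~p3): β-rule — branch into ~~p1  //  ~p3.
              branch 1.2.2.1 (add ~~p1):
                (p1 | (p2 & p4)): β-rule — branch into p1  //  (p2 & p4).
                  branch 1.2.2.1.1 (add p1):
                    ○ open, literals {p1=T, p2=F, p3=T}.
                  branch 1.2.2.1.2 (add (p2 & p4)):
                    (p2 & p4): α-rule — add p2, p4.
                    × closes — contains both p2 and ~p2.
              branch 1.2.2.2 (add ~p3):
                × closes — contains both p3 and ~p3.
  branch 2 (add ~(~(p1 <-> p1) | ~~(~p1 -> ~p3)), ~~(p2 <-> ((p1 | (p2 & p4)) & p3))):
    ~(~(p1 <-> p1) | ~~(~p1 -> ~p3)): α-rule — add ~~(p1 <-> p1), ~~~(~p1 -> ~p3).
    ~~~(~p1 -> ~p3): drop double negation, giving ~(~p1 -> ~p3).
    ~(~p1 -> ~p3): α-rule — add ~p1, ~~p3.
    ~~(p2 <-> ((p1 | (p2 & p4)) & p3)): β-rule — branch into p2, ((p1 | (p2 & p4)) & p3)  //  ~p2, ~((p1 | (p2 & p4)) & p3).
      branch 2.1 (add p2, ((p1 | (p2 & p4)) & p3)):
        ((p1 | (p2 & p4)) & p3): α-rule — add (p1 | (p2 & p4)), p3.
        ~~(p1 <-> p1): β-rule — branch into p1, p1  //  ~p1, ~p1.
          branch 2.1.1 (add p1, p1):
            × closes — contains both p1 and ~p1.
          branch 2.1.2 (add ~p1, ~p1):
            (p1 | (p2 & p4)): β-rule — branch into p1  //  (p2 & p4).
              branch 2.1.2.1 (add p1):
                × closes — contains both p1 and ~p1.
              branch 2.1.2.2 (add (p2 & p4)):
                (p2 & p4): α-rule — add p2, p4.
                ○ open, literals {p1=F, p2=T, p3=T, p4=T}.
      branch 2.2 (add ~p2, ~((p1 | (p2 & p4)) & p3)):
        ~~(p1 <-> p1): β-rule — branch into p1, p1  //  ~p1, ~p1.
          branch 2.2.1 (add p1, p1):
            × closes — contains both p1 and ~p1.
          branch 2.2.2 (add ~p1, ~p1):
            ~((p1 | (p2 & p4)) & p3): β-rule — branch into ~(p1 | (p2 & p4))  //  ~p3.
              branch 2.2.2.1 (add ~(p1 | (p2 & p4))):
                ~(p1 | (p2 & p4)): α-rule — add ~p1, ~(p2 & p4).
                ~(p2 & p4): β-rule — branch into ~p2  //  ~p4.
                  branch 2.2.2.1.1 (add ~p2):
                    ○ open, literals {p1=F, p2=F, p3=T}.
                  branch 2.2.2.1.2 (add ~p4):
                    ○ open, literals {p1=F, p2=F, p3=T, p4=F}.
              branch 2.2.2.2 (add ~p3):
                × closes — contains both p3 and ~p3.
12 branches closed, 7 open.
Each open branch fixes some atoms; the unmentioned ones are free. Counting distinct full assignments: branch {p1=T, p2=T, p3=F} (p4) contributes 2 new; branch {p1=F, p2=T, p3=F, p4=F} (none free) contributes 1 new; branch {p2=T, p3=F} (p1, p4) contributes 1 new; branch {p1=T, p2=F, p3=T} (p4) contributes 2 new; branch {p1=F, p2=T, p3=T, p4=T} (none free) contributes 1 new; branch {p1=F, p2=F, p3=T} (p4) contributes 2 new; branch {p1=F, p2=F, p3=T, p4=F} (none free) contributes 0 new. Total: 9.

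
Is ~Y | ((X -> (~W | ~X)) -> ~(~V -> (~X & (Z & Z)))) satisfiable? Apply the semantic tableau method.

Satisfiable

Initial set: {(~Y | ((X -> (~W | ~X)) -> ~(~V -> (~X & (Z & Z)))))}.
(~Y | ((X -> (~W | ~X)) -> ~(~V -> (~X & (Z & Z))))): β-rule — branch into ~Y  //  ((X -> (~W | ~X)) -> ~(~V -> (~X & (Z & Z)))).
  branch 1 (add ~Y):
    ○ open, literals {Y=false}.
  branch 2 (add ((X -> (~W | ~X)) -> ~(~V -> (~X & (Z & Z))))):
    ((X -> (~W | ~X)) -> ~(~V -> (~X & (Z & Z)))): β-rule — branch into ~(X -> (~W | ~X))  //  ~(~V -> (~X & (Z & Z))).
      branch 2.1 (add ~(X -> (~W | ~X))):
        ~(X -> (~W | ~X)): α-rule — add X, ~(~W | ~X).
        ~(~W | ~X): α-rule — add ~~W, ~~X.
        ○ open, literals {W=true, X=true}.
      branch 2.2 (add ~(~V -> (~X & (Z & Z)))):
        ~(~V -> (~X & (Z & Z))): α-rule — add ~V, ~(~X & (Z & Z)).
        ~(~X & (Z & Z)): β-rule — branch into ~~X  //  ~(Z & Z).
          branch 2.2.1 (add ~~X):
            ○ open, literals {V=false, X=true}.
          branch 2.2.2 (add ~(Z & Z)):
            ~(Z & Z): β-rule — branch into ~Z  //  ~Z.
              branch 2.2.2.1 (add ~Z):
                ○ open, literals {V=false, Z=false}.
              branch 2.2.2.2 (add ~Z):
                ○ open, literals {V=false, Z=false}.
0 branches closed, 5 open.
An open branch gives a satisfying assignment: Y=false.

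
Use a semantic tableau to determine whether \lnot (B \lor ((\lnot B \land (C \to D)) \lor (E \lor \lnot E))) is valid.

Not valid

Assume the negation and expand:
Initial set: {\lnot \lnot (B \lor ((\lnot B \land (C \to D)) \lor (E \lor \lnot E)))}.
\lnot \lnot (B \lor ((\lnot B \land (C \to D)) \lor (E \lor \lnot E))): β-rule — branch into B  //  ((\lnot B \land (C \to D)) \lor (E \lor \lnot E)).
  branch 1 (add B):
    ○ open, literals {B=true}.
  branch 2 (add ((\lnot B \land (C \to D)) \lor (E \lor \lnot E))):
    ((\lnot B \land (C \to D)) \lor (E \lor \lnot E)): β-rule — branch into (\lnot B \land (C \to D))  //  (E \lor \lnot E).
      branch 2.1 (add (\lnot B \land (C \to D))):
        (\lnot B \land (C \to D)): α-rule — add \lnot B, (C \to D).
        (C \to D): β-rule — branch into \lnot C  //  D.
          branch 2.1.1 (add \lnot C):
            ○ open, literals {B=false, C=false}.
          branch 2.1.2 (add D):
            ○ open, literals {B=false, D=true}.
      branch 2.2 (add (E \lor \lnot E)):
        (E \lor \lnot E): β-rule — branch into E  //  \lnot E.
          branch 2.2.1 (add E):
            ○ open, literals {E=true}.
          branch 2.2.2 (add \lnot E):
            ○ open, literals {E=false}.
0 branches closed, 5 open.
An open branch gives a countermodel: B=true (unmentioned atoms arbitrary); under it the original formula is false.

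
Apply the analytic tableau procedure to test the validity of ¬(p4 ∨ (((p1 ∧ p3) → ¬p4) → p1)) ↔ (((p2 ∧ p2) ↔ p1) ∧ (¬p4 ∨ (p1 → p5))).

Not valid

Assume the negation and expand:
Initial set: {¬(¬(p4 ∨ (((p1 ∧ p3) → ¬p4) → p1)) ↔ (((p2 ∧ p2) ↔ p1) ∧ (¬p4 ∨ (p1 → p5))))}.
¬(¬(p4 ∨ (((p1 ∧ p3) → ¬p4) → p1)) ↔ (((p2 ∧ p2) ↔ p1) ∧ (¬p4 ∨ (p1 → p5)))): β-rule — branch into ¬(p4 ∨ (((p1 ∧ p3) → ¬p4) → p1)), ¬(((p2 ∧ p2) ↔ p1) ∧ (¬p4 ∨ (p1 → p5)))  //  ¬¬(p4 ∨ (((p1 ∧ p3) → ¬p4) → p1)), (((p2 ∧ p2) ↔ p1) ∧ (¬p4 ∨ (p1 → p5))).
  branch 1 (add ¬(p4 ∨ (((p1 ∧ p3) → ¬p4) → p1)), ¬(((p2 ∧ p2) ↔ p1) ∧ (¬p4 ∨ (p1 → p5)))):
    ¬(p4 ∨ (((p1 ∧ p3) → ¬p4) → p1)): α-rule — add ¬p4, ¬(((p1 ∧ p3) → ¬p4) → p1).
    ¬(((p1 ∧ p3) → ¬p4) → p1): α-rule — add ((p1 ∧ p3) → ¬p4), ¬p1.
    ¬(((p2 ∧ p2) ↔ p1) ∧ (¬p4 ∨ (p1 → p5))): β-rule — branch into ¬((p2 ∧ p2) ↔ p1)  //  ¬(¬p4 ∨ (p1 → p5)).
      branch 1.1 (add ¬((p2 ∧ p2) ↔ p1)):
        ((p1 ∧ p3) → ¬p4): β-rule — branch into ¬(p1 ∧ p3)  //  ¬p4.
          branch 1.1.1 (add ¬(p1 ∧ p3)):
            ¬((p2 ∧ p2) ↔ p1): β-rule — branch into (p2 ∧ p2), ¬p1  //  ¬(p2 ∧ p2), p1.
              branch 1.1.1.1 (add (p2 ∧ p2), ¬p1):
                (p2 ∧ p2): α-rule — add p2, p2.
                ¬(p1 ∧ p3): β-rule — branch into ¬p1  //  ¬p3.
                  branch 1.1.1.1.1 (add ¬p1):
                    ○ open, literals {p1=F, p2=T, p4=F}.
                  branch 1.1.1.1.2 (add ¬p3):
                    ○ open, literals {p1=F, p2=T, p3=F, p4=F}.
              branch 1.1.1.2 (add ¬(p2 ∧ p2), p1):
                × closes — contains both p1 and ¬p1.
          branch 1.1.2 (add ¬p4):
            ¬((p2 ∧ p2) ↔ p1): β-rule — branch into (p2 ∧ p2), ¬p1  //  ¬(p2 ∧ p2), p1.
              branch 1.1.2.1 (add (p2 ∧ p2), ¬p1):
                (p2 ∧ p2): α-rule — add p2, p2.
                ○ open, literals {p1=F, p2=T, p4=F}.
              branch 1.1.2.2 (add ¬(p2 ∧ p2), p1):
                × closes — contains both p1 and ¬p1.
      branch 1.2 (add ¬(¬p4 ∨ (p1 → p5))):
        ¬(¬p4 ∨ (p1 → p5)): α-rule — add ¬¬p4, ¬(p1 → p5).
        × closes — contains both p4 and ¬p4.
  branch 2 (add ¬¬(p4 ∨ (((p1 ∧ p3) → ¬p4) → p1)), (((p2 ∧ p2) ↔ p1) ∧ (¬p4 ∨ (p1 → p5)))):
    (((p2 ∧ p2) ↔ p1) ∧ (¬p4 ∨ (p1 → p5))): α-rule — add ((p2 ∧ p2) ↔ p1), (¬p4 ∨ (p1 → p5)).
    ¬¬(p4 ∨ (((p1 ∧ p3) → ¬p4) → p1)): β-rule — branch into p4  //  (((p1 ∧ p3) → ¬p4) → p1).
      branch 2.1 (add p4):
        ((p2 ∧ p2) ↔ p1): β-rule — branch into (p2 ∧ p2), p1  //  ¬(p2 ∧ p2), ¬p1.
          branch 2.1.1 (add (p2 ∧ p2), p1):
            (p2 ∧ p2): α-rule — add p2, p2.
            (¬p4 ∨ (p1 → p5)): β-rule — branch into ¬p4  //  (p1 → p5).
              branch 2.1.1.1 (add ¬p4):
                × closes — contains both p4 and ¬p4.
              branch 2.1.1.2 (add (p1 → p5)):
                (p1 → p5): β-rule — branch into ¬p1  //  p5.
                  branch 2.1.1.2.1 (add ¬p1):
                    × closes — contains both p1 and ¬p1.
                  branch 2.1.1.2.2 (add p5):
                    ○ open, literals {p1=T, p2=T, p4=T, p5=T}.
          branch 2.1.2 (add ¬(p2 ∧ p2), ¬p1):
            (¬p4 ∨ (p1 → p5)): β-rule — branch into ¬p4  //  (p1 → p5).
              branch 2.1.2.1 (add ¬p4):
                × closes — contains both p4 and ¬p4.
              branch 2.1.2.2 (add (p1 → p5)):
                ¬(p2 ∧ p2): β-rule — branch into ¬p2  //  ¬p2.
                  branch 2.1.2.2.1 (add ¬p2):
                    (p1 → p5): β-rule — branch into ¬p1  //  p5.
                      branch 2.1.2.2.1.1 (add ¬p1):
                        ○ open, literals {p1=F, p2=F, p4=T}.
                      branch 2.1.2.2.1.2 (add p5):
                        ○ open, literals {p1=F, p2=F, p4=T, p5=T}.
                  branch 2.1.2.2.2 (add ¬p2):
                    (p1 → p5): β-rule — branch into ¬p1  //  p5.
                      branch 2.1.2.2.2.1 (add ¬p1):
                        ○ open, literals {p1=F, p2=F, p4=T}.
                      branch 2.1.2.2.2.2 (add p5):
                        ○ open, literals {p1=F, p2=F, p4=T, p5=T}.
      branch 2.2 (add (((p1 ∧ p3) → ¬p4) → p1)):
        ((p2 ∧ p2) ↔ p1): β-rule — branch into (p2 ∧ p2), p1  //  ¬(p2 ∧ p2), ¬p1.
          branch 2.2.1 (add (p2 ∧ p2), p1):
            (p2 ∧ p2): α-rule — add p2, p2.
            (¬p4 ∨ (p1 → p5)): β-rule — branch into ¬p4  //  (p1 → p5).
              branch 2.2.1.1 (add ¬p4):
                (((p1 ∧ p3) → ¬p4) → p1): β-rule — branch into ¬((p1 ∧ p3) → ¬p4)  //  p1.
                  branch 2.2.1.1.1 (add ¬((p1 ∧ p3) → ¬p4)):
                    ¬((p1 ∧ p3) → ¬p4): α-rule — add (p1 ∧ p3), ¬¬p4.
                    × closes — contains both p4 and ¬p4.
                  branch 2.2.1.1.2 (add p1):
                    ○ open, literals {p1=T, p2=T, p4=F}.
              branch 2.2.1.2 (add (p1 → p5)):
                (((p1 ∧ p3) → ¬p4) → p1): β-rule — branch into ¬((p1 ∧ p3) → ¬p4)  //  p1.
                  branch 2.2.1.2.1 (add ¬((p1 ∧ p3) → ¬p4)):
                    ¬((p1 ∧ p3) → ¬p4): α-rule — add (p1 ∧ p3), ¬¬p4.
                    (p1 ∧ p3): α-rule — add p1, p3.
                    (p1 → p5): β-rule — branch into ¬p1  //  p5.
                      branch 2.2.1.2.1.1 (add ¬p1):
                        × closes — contains both p1 and ¬p1.
                      branch 2.2.1.2.1.2 (add p5):
                        ○ open, literals {p1=T, p2=T, p3=T, p4=T, p5=T}.
                  branch 2.2.1.2.2 (add p1):
                    (p1 → p5): β-rule — branch into ¬p1  //  p5.
                      branch 2.2.1.2.2.1 (add ¬p1):
                        × closes — contains both p1 and ¬p1.
                      branch 2.2.1.2.2.2 (add p5):
                        ○ open, literals {p1=T, p2=T, p5=T}.
          branch 2.2.2 (add ¬(p2 ∧ p2), ¬p1):
            (¬p4 ∨ (p1 → p5)): β-rule — branch into ¬p4  //  (p1 → p5).
              branch 2.2.2.1 (add ¬p4):
                (((p1 ∧ p3) → ¬p4) → p1): β-rule — branch into ¬((p1 ∧ p3) → ¬p4)  //  p1.
                  branch 2.2.2.1.1 (add ¬((p1 ∧ p3) → ¬p4)):
                    ¬((p1 ∧ p3) → ¬p4): α-rule — add (p1 ∧ p3), ¬¬p4.
                    × closes — contains both p4 and ¬p4.
                  branch 2.2.2.1.2 (add p1):
                    × closes — contains both p1 and ¬p1.
              branch 2.2.2.2 (add (p1 → p5)):
                (((p1 ∧ p3) → ¬p4) → p1): β-rule — branch into ¬((p1 ∧ p3) → ¬p4)  //  p1.
                  branch 2.2.2.2.1 (add ¬((p1 ∧ p3) → ¬p4)):
                    ¬((p1 ∧ p3) → ¬p4): α-rule — add (p1 ∧ p3), ¬¬p4.
                    (p1 ∧ p3): α-rule — add p1, p3.
                    × closes — contains both p1 and ¬p1.
                  branch 2.2.2.2.2 (add p1):
                    × closes — contains both p1 and ¬p1.
13 branches closed, 11 open.
An open branch gives a countermodel: p1=F, p2=T, p4=F (unmentioned atoms arbitrary); under it the original formula is false.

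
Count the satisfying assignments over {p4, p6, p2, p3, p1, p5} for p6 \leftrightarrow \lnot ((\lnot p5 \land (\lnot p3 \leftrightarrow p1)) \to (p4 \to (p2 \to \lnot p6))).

Initial set: {(p6 \leftrightarrow \lnot ((\lnot p5 \land (\lnot p3 \leftrightarrow p1)) \to (p4 \to (p2 \to \lnot p6))))}.
(p6 \leftrightarrow \lnot ((\lnot p5 \land (\lnot p3 \leftrightarrow p1)) \to (p4 \to (p2 \to \lnot p6)))): β-rule — branch into p6, \lnot ((\lnot p5 \land (\lnot p3 \leftrightarrow p1)) \to (p4 \to (p2 \to \lnot p6)))  //  \lnot p6, \lnot \lnot ((\lnot p5 \land (\lnot p3 \leftrightarrow p1)) \to (p4 \to (p2 \to \lnot p6))).
  branch 1 (add p6, \lnot ((\lnot p5 \land (\lnot p3 \leftrightarrow p1)) \to (p4 \to (p2 \to \lnot p6)))):
    \lnot ((\lnot p5 \land (\lnot p3 \leftrightarrow p1)) \to (p4 \to (p2 \to \lnot p6))): α-rule — add (\lnot p5 \land (\lnot p3 \leftrightarrow p1)), \lnot (p4 \to (p2 \to \lnot p6)).
    (\lnot p5 \land (\lnot p3 \leftrightarrow p1)): α-rule — add \lnot p5, (\lnot p3 \leftrightarrow p1).
    \lnot (p4 \to (p2 \to \lnot p6)): α-rule — add p4, \lnot (p2 \to \lnot p6).
    \lnot (p2 \to \lnot p6): α-rule — add p2, \lnot \lnot p6.
    (\lnot p3 \leftrightarrow p1): β-rule — branch into \lnot p3, p1  //  \lnot \lnot p3, \lnot p1.
      branch 1.1 (add \lnot p3, p1):
        ○ open, literals {p1=T, p2=T, p3=F, p4=T, p5=F, p6=T}.
      branch 1.2 (add \lnot \lnot p3, \lnot p1):
        ○ open, literals {p1=F, p2=T, p3=T, p4=T, p5=F, p6=T}.
  branch 2 (add \lnot p6, \lnot \lnot ((\lnot p5 \land (\lnot p3 \leftrightarrow p1)) \to (p4 \to (p2 \to \lnot p6)))):
    \lnot \lnot ((\lnot p5 \land (\lnot p3 \leftrightarrow p1)) \to (p4 \to (p2 \to \lnot p6))): β-rule — branch into \lnot (\lnot p5 \land (\lnot p3 \leftrightarrow p1))  //  (p4 \to (p2 \to \lnot p6)).
      branch 2.1 (add \lnot (\lnot p5 \land (\lnot p3 \leftrightarrow p1))):
        \lnot (\lnot p5 \land (\lnot p3 \leftrightarrow p1)): β-rule — branch into \lnot \lnot p5  //  \lnot (\lnot p3 \leftrightarrow p1).
          branch 2.1.1 (add \lnot \lnot p5):
            ○ open, literals {p5=T, p6=F}.
          branch 2.1.2 (add \lnot (\lnot p3 \leftrightarrow p1)):
            \lnot (\lnot p3 \leftrightarrow p1): β-rule — branch into \lnot p3, \lnot p1  //  \lnot \lnot p3, p1.
              branch 2.1.2.1 (add \lnot p3, \lnot p1):
                ○ open, literals {p1=F, p3=F, p6=F}.
              branch 2.1.2.2 (add \lnot \lnot p3, p1):
                ○ open, literals {p1=T, p3=T, p6=F}.
      branch 2.2 (add (p4 \to (p2 \to \lnot p6))):
        (p4 \to (p2 \to \lnot p6)): β-rule — branch into \lnot p4  //  (p2 \to \lnot p6).
          branch 2.2.1 (add \lnot p4):
            ○ open, literals {p4=F, p6=F}.
          branch 2.2.2 (add (p2 \to \lnot p6)):
            (p2 \to \lnot p6): β-rule — branch into \lnot p2  //  \lnot p6.
              branch 2.2.2.1 (add \lnot p2):
                ○ open, literals {p2=F, p6=F}.
              branch 2.2.2.2 (add \lnot p6):
                ○ open, literals {p6=F}.
0 branches closed, 8 open.
Each open branch fixes some atoms; the unmentioned ones are free. Counting distinct full assignments: branch {p1=T, p2=T, p3=F, p4=T, p5=F, p6=T} (none free) contributes 1 new; branch {p1=F, p2=T, p3=T, p4=T, p5=F, p6=T} (none free) contributes 1 new; branch {p5=T, p6=F} (p4, p2, p3, p1) contributes 16 new; branch {p1=F, p3=F, p6=F} (p4, p2, p5) contributes 4 new; branch {p1=T, p3=T, p6=F} (p4, p2, p5) contributes 4 new; branch {p4=F, p6=F} (p2, p3, p1, p5) contributes 4 new; branch {p2=F, p6=F} (p4, p3, p1, p5) contributes 2 new; branch {p6=F} (p4, p2, p3, p1, p5) contributes 2 new. Total: 34.

34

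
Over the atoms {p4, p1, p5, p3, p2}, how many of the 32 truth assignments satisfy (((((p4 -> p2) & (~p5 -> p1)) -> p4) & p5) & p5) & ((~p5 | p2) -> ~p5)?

Initial set: {T ((((((p4 -> p2) & (~p5 -> p1)) -> p4) & p5) & p5) & ((~p5 | p2) -> ~p5))}.
T ((((((p4 -> p2) & (~p5 -> p1)) -> p4) & p5) & p5) & ((~p5 | p2) -> ~p5)): α-rule — add T (((((p4 -> p2) & (~p5 -> p1)) -> p4) & p5) & p5), T ((~p5 | p2) -> ~p5).
T (((((p4 -> p2) & (~p5 -> p1)) -> p4) & p5) & p5): α-rule — add T ((((p4 -> p2) & (~p5 -> p1)) -> p4) & p5), T p5.
T ((((p4 -> p2) & (~p5 -> p1)) -> p4) & p5): α-rule — add T (((p4 -> p2) & (~p5 -> p1)) -> p4), T p5.
T ((~p5 | p2) -> ~p5): β-rule — branch into F (~p5 | p2)  //  T ~p5.
  branch 1 (add F (~p5 | p2)):
    F (~p5 | p2): α-rule — add F ~p5, F p2.
    T (((p4 -> p2) & (~p5 -> p1)) -> p4): β-rule — branch into F ((p4 -> p2) & (~p5 -> p1))  //  T p4.
      branch 1.1 (add F ((p4 -> p2) & (~p5 -> p1))):
        F ((p4 -> p2) & (~p5 -> p1)): β-rule — branch into F (p4 -> p2)  //  F (~p5 -> p1).
          branch 1.1.1 (add F (p4 -> p2)):
            F (p4 -> p2): α-rule — add T p4, F p2.
            ○ open, literals {p2=false, p4=true, p5=true}.
          branch 1.1.2 (add F (~p5 -> p1)):
            F (~p5 -> p1): α-rule — add T ~p5, F p1.
            × closes — contains both p5 and ~p5.
      branch 1.2 (add T p4):
        ○ open, literals {p2=false, p4=true, p5=true}.
  branch 2 (add T ~p5):
    × closes — contains both p5 and ~p5.
2 branches closed, 2 open.
Each open branch fixes some atoms; the unmentioned ones are free. Counting distinct full assignments: branch {p2=false, p4=true, p5=true} (p1, p3) contributes 4 new; branch {p2=false, p4=true, p5=true} (p1, p3) contributes 0 new. Total: 4.

4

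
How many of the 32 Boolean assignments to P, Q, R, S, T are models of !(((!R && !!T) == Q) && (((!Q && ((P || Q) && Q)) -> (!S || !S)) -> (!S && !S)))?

Initial set: {!(((!R && !!T) == Q) && (((!Q && ((P || Q) && Q)) -> (!S || !S)) -> (!S && !S)))}.
!(((!R && !!T) == Q) && (((!Q && ((P || Q) && Q)) -> (!S || !S)) -> (!S && !S))): β-rule — branch into !((!R && !!T) == Q)  //  !(((!Q && ((P || Q) && Q)) -> (!S || !S)) -> (!S && !S)).
  branch 1 (add !((!R && !!T) == Q)):
    !((!R && !!T) == Q): β-rule — branch into (!R && !!T), !Q  //  !(!R && !!T), Q.
      branch 1.1 (add (!R && !!T), !Q):
        (!R && !!T): α-rule — add !R, !!T.
        !!T: drop double negation, giving T.
        ○ open, literals {Q=0, R=0, T=1}.
      branch 1.2 (add !(!R && !!T), Q):
        !(!R && !!T): β-rule — branch into !!R  //  !!!T.
          branch 1.2.1 (add !!R):
            ○ open, literals {Q=1, R=1}.
          branch 1.2.2 (add !!!T):
            !!!T: drop double negation, giving !T.
            ○ open, literals {Q=1, T=0}.
  branch 2 (add !(((!Q && ((P || Q) && Q)) -> (!S || !S)) -> (!S && !S))):
    !(((!Q && ((P || Q) && Q)) -> (!S || !S)) -> (!S && !S)): α-rule — add ((!Q && ((P || Q) && Q)) -> (!S || !S)), !(!S && !S).
    ((!Q && ((P || Q) && Q)) -> (!S || !S)): β-rule — branch into !(!Q && ((P || Q) && Q))  //  (!S || !S).
      branch 2.1 (add !(!Q && ((P || Q) && Q))):
        !(!S && !S): β-rule — branch into !!S  //  !!S.
          branch 2.1.1 (add !!S):
            !(!Q && ((P || Q) && Q)): β-rule — branch into !!Q  //  !((P || Q) && Q).
              branch 2.1.1.1 (add !!Q):
                ○ open, literals {Q=1, S=1}.
              branch 2.1.1.2 (add !((P || Q) && Q)):
                !((P || Q) && Q): β-rule — branch into !(P || Q)  //  !Q.
                  branch 2.1.1.2.1 (add !(P || Q)):
                    !(P || Q): α-rule — add !P, !Q.
                    ○ open, literals {P=0, Q=0, S=1}.
                  branch 2.1.1.2.2 (add !Q):
                    ○ open, literals {Q=0, S=1}.
          branch 2.1.2 (add !!S):
            !(!Q && ((P || Q) && Q)): β-rule — branch into !!Q  //  !((P || Q) && Q).
              branch 2.1.2.1 (add !!Q):
                ○ open, literals {Q=1, S=1}.
              branch 2.1.2.2 (add !((P || Q) && Q)):
                !((P || Q) && Q): β-rule — branch into !(P || Q)  //  !Q.
                  branch 2.1.2.2.1 (add !(P || Q)):
                    !(P || Q): α-rule — add !P, !Q.
                    ○ open, literals {P=0, Q=0, S=1}.
                  branch 2.1.2.2.2 (add !Q):
                    ○ open, literals {Q=0, S=1}.
      branch 2.2 (add (!S || !S)):
        !(!S && !S): β-rule — branch into !!S  //  !!S.
          branch 2.2.1 (add !!S):
            (!S || !S): β-rule — branch into !S  //  !S.
              branch 2.2.1.1 (add !S):
                × closes — contains both S and !S.
              branch 2.2.1.2 (add !S):
                × closes — contains both S and !S.
          branch 2.2.2 (add !!S):
            (!S || !S): β-rule — branch into !S  //  !S.
              branch 2.2.2.1 (add !S):
                × closes — contains both S and !S.
              branch 2.2.2.2 (add !S):
                × closes — contains both S and !S.
4 branches closed, 9 open.
Each open branch fixes some atoms; the unmentioned ones are free. Counting distinct full assignments: branch {Q=0, R=0, T=1} (P, S) contributes 4 new; branch {Q=1, R=1} (P, S, T) contributes 8 new; branch {Q=1, T=0} (P, R, S) contributes 4 new; branch {Q=1, S=1} (P, R, T) contributes 2 new; branch {P=0, Q=0, S=1} (R, T) contributes 3 new; branch {Q=0, S=1} (P, R, T) contributes 3 new; branch {Q=1, S=1} (P, R, T) contributes 0 new; branch {P=0, Q=0, S=1} (R, T) contributes 0 new; branch {Q=0, S=1} (P, R, T) contributes 0 new. Total: 24.

24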